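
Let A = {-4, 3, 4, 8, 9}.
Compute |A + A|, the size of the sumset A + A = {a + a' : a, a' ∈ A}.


A + A = {a + a' : a, a' ∈ A}; |A| = 5.
General bounds: 2|A| - 1 ≤ |A + A| ≤ |A|(|A|+1)/2, i.e. 9 ≤ |A + A| ≤ 15.
Lower bound 2|A|-1 is attained iff A is an arithmetic progression.
Enumerate sums a + a' for a ≤ a' (symmetric, so this suffices):
a = -4: -4+-4=-8, -4+3=-1, -4+4=0, -4+8=4, -4+9=5
a = 3: 3+3=6, 3+4=7, 3+8=11, 3+9=12
a = 4: 4+4=8, 4+8=12, 4+9=13
a = 8: 8+8=16, 8+9=17
a = 9: 9+9=18
Distinct sums: {-8, -1, 0, 4, 5, 6, 7, 8, 11, 12, 13, 16, 17, 18}
|A + A| = 14

|A + A| = 14


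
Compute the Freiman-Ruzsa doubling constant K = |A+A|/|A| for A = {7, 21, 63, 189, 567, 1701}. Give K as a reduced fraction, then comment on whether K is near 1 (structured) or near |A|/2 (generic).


|A| = 6.
Compute A + A by enumerating all 36 pairs.
A + A = {14, 28, 42, 70, 84, 126, 196, 210, 252, 378, 574, 588, 630, 756, 1134, 1708, 1722, 1764, 1890, 2268, 3402}, so |A + A| = 21.
K = |A + A| / |A| = 21/6 = 7/2 ≈ 3.5000.
Reference: AP of size 6 gives K = 11/6 ≈ 1.8333; a fully generic set of size 6 gives K ≈ 3.5000.

|A| = 6, |A + A| = 21, K = 21/6 = 7/2.


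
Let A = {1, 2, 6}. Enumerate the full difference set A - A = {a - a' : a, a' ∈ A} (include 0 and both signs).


A - A = {a - a' : a, a' ∈ A}.
Compute a - a' for each ordered pair (a, a'):
a = 1: 1-1=0, 1-2=-1, 1-6=-5
a = 2: 2-1=1, 2-2=0, 2-6=-4
a = 6: 6-1=5, 6-2=4, 6-6=0
Collecting distinct values (and noting 0 appears from a-a):
A - A = {-5, -4, -1, 0, 1, 4, 5}
|A - A| = 7

A - A = {-5, -4, -1, 0, 1, 4, 5}


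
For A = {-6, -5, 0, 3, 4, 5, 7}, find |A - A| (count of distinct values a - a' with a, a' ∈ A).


A - A = {a - a' : a, a' ∈ A}; |A| = 7.
Bounds: 2|A|-1 ≤ |A - A| ≤ |A|² - |A| + 1, i.e. 13 ≤ |A - A| ≤ 43.
Note: 0 ∈ A - A always (from a - a). The set is symmetric: if d ∈ A - A then -d ∈ A - A.
Enumerate nonzero differences d = a - a' with a > a' (then include -d):
Positive differences: {1, 2, 3, 4, 5, 6, 7, 8, 9, 10, 11, 12, 13}
Full difference set: {0} ∪ (positive diffs) ∪ (negative diffs).
|A - A| = 1 + 2·13 = 27 (matches direct enumeration: 27).

|A - A| = 27


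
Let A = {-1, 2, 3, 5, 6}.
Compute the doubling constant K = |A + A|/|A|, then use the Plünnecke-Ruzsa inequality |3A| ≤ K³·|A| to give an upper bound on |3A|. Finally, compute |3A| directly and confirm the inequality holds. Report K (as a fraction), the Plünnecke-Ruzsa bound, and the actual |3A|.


|A| = 5.
Step 1: Compute A + A by enumerating all 25 pairs.
A + A = {-2, 1, 2, 4, 5, 6, 7, 8, 9, 10, 11, 12}, so |A + A| = 12.
Step 2: Doubling constant K = |A + A|/|A| = 12/5 = 12/5 ≈ 2.4000.
Step 3: Plünnecke-Ruzsa gives |3A| ≤ K³·|A| = (2.4000)³ · 5 ≈ 69.1200.
Step 4: Compute 3A = A + A + A directly by enumerating all triples (a,b,c) ∈ A³; |3A| = 19.
Step 5: Check 19 ≤ 69.1200? Yes ✓.

K = 12/5, Plünnecke-Ruzsa bound K³|A| ≈ 69.1200, |3A| = 19, inequality holds.


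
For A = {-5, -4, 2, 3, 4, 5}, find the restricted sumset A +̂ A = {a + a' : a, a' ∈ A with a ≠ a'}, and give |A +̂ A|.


Restricted sumset: A +̂ A = {a + a' : a ∈ A, a' ∈ A, a ≠ a'}.
Equivalently, take A + A and drop any sum 2a that is achievable ONLY as a + a for a ∈ A (i.e. sums representable only with equal summands).
Enumerate pairs (a, a') with a < a' (symmetric, so each unordered pair gives one sum; this covers all a ≠ a'):
  -5 + -4 = -9
  -5 + 2 = -3
  -5 + 3 = -2
  -5 + 4 = -1
  -5 + 5 = 0
  -4 + 2 = -2
  -4 + 3 = -1
  -4 + 4 = 0
  -4 + 5 = 1
  2 + 3 = 5
  2 + 4 = 6
  2 + 5 = 7
  3 + 4 = 7
  3 + 5 = 8
  4 + 5 = 9
Collected distinct sums: {-9, -3, -2, -1, 0, 1, 5, 6, 7, 8, 9}
|A +̂ A| = 11
(Reference bound: |A +̂ A| ≥ 2|A| - 3 for |A| ≥ 2, with |A| = 6 giving ≥ 9.)

|A +̂ A| = 11


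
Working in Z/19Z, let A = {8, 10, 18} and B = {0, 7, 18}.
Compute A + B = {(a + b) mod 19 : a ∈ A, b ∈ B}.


Work in Z/19Z: reduce every sum a + b modulo 19.
Enumerate all 9 pairs:
a = 8: 8+0=8, 8+7=15, 8+18=7
a = 10: 10+0=10, 10+7=17, 10+18=9
a = 18: 18+0=18, 18+7=6, 18+18=17
Distinct residues collected: {6, 7, 8, 9, 10, 15, 17, 18}
|A + B| = 8 (out of 19 total residues).

A + B = {6, 7, 8, 9, 10, 15, 17, 18}


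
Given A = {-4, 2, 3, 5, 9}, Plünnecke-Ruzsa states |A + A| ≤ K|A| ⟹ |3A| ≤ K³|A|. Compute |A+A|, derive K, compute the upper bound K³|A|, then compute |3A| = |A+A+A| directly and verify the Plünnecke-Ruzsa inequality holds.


|A| = 5.
Step 1: Compute A + A by enumerating all 25 pairs.
A + A = {-8, -2, -1, 1, 4, 5, 6, 7, 8, 10, 11, 12, 14, 18}, so |A + A| = 14.
Step 2: Doubling constant K = |A + A|/|A| = 14/5 = 14/5 ≈ 2.8000.
Step 3: Plünnecke-Ruzsa gives |3A| ≤ K³·|A| = (2.8000)³ · 5 ≈ 109.7600.
Step 4: Compute 3A = A + A + A directly by enumerating all triples (a,b,c) ∈ A³; |3A| = 26.
Step 5: Check 26 ≤ 109.7600? Yes ✓.

K = 14/5, Plünnecke-Ruzsa bound K³|A| ≈ 109.7600, |3A| = 26, inequality holds.


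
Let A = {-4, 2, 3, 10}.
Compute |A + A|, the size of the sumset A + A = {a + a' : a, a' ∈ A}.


A + A = {a + a' : a, a' ∈ A}; |A| = 4.
General bounds: 2|A| - 1 ≤ |A + A| ≤ |A|(|A|+1)/2, i.e. 7 ≤ |A + A| ≤ 10.
Lower bound 2|A|-1 is attained iff A is an arithmetic progression.
Enumerate sums a + a' for a ≤ a' (symmetric, so this suffices):
a = -4: -4+-4=-8, -4+2=-2, -4+3=-1, -4+10=6
a = 2: 2+2=4, 2+3=5, 2+10=12
a = 3: 3+3=6, 3+10=13
a = 10: 10+10=20
Distinct sums: {-8, -2, -1, 4, 5, 6, 12, 13, 20}
|A + A| = 9

|A + A| = 9


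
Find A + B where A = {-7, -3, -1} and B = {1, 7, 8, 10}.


A + B = {a + b : a ∈ A, b ∈ B}.
Enumerate all |A|·|B| = 3·4 = 12 pairs (a, b) and collect distinct sums.
a = -7: -7+1=-6, -7+7=0, -7+8=1, -7+10=3
a = -3: -3+1=-2, -3+7=4, -3+8=5, -3+10=7
a = -1: -1+1=0, -1+7=6, -1+8=7, -1+10=9
Collecting distinct sums: A + B = {-6, -2, 0, 1, 3, 4, 5, 6, 7, 9}
|A + B| = 10

A + B = {-6, -2, 0, 1, 3, 4, 5, 6, 7, 9}


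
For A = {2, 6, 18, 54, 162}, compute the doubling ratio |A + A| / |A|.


|A| = 5.
Compute A + A by enumerating all 25 pairs.
A + A = {4, 8, 12, 20, 24, 36, 56, 60, 72, 108, 164, 168, 180, 216, 324}, so |A + A| = 15.
K = |A + A| / |A| = 15/5 = 3/1 ≈ 3.0000.
Reference: AP of size 5 gives K = 9/5 ≈ 1.8000; a fully generic set of size 5 gives K ≈ 3.0000.

|A| = 5, |A + A| = 15, K = 15/5 = 3/1.


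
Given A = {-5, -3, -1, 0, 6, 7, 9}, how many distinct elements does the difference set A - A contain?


A - A = {a - a' : a, a' ∈ A}; |A| = 7.
Bounds: 2|A|-1 ≤ |A - A| ≤ |A|² - |A| + 1, i.e. 13 ≤ |A - A| ≤ 43.
Note: 0 ∈ A - A always (from a - a). The set is symmetric: if d ∈ A - A then -d ∈ A - A.
Enumerate nonzero differences d = a - a' with a > a' (then include -d):
Positive differences: {1, 2, 3, 4, 5, 6, 7, 8, 9, 10, 11, 12, 14}
Full difference set: {0} ∪ (positive diffs) ∪ (negative diffs).
|A - A| = 1 + 2·13 = 27 (matches direct enumeration: 27).

|A - A| = 27


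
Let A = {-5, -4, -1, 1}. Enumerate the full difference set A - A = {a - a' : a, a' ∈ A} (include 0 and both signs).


A - A = {a - a' : a, a' ∈ A}.
Compute a - a' for each ordered pair (a, a'):
a = -5: -5--5=0, -5--4=-1, -5--1=-4, -5-1=-6
a = -4: -4--5=1, -4--4=0, -4--1=-3, -4-1=-5
a = -1: -1--5=4, -1--4=3, -1--1=0, -1-1=-2
a = 1: 1--5=6, 1--4=5, 1--1=2, 1-1=0
Collecting distinct values (and noting 0 appears from a-a):
A - A = {-6, -5, -4, -3, -2, -1, 0, 1, 2, 3, 4, 5, 6}
|A - A| = 13

A - A = {-6, -5, -4, -3, -2, -1, 0, 1, 2, 3, 4, 5, 6}


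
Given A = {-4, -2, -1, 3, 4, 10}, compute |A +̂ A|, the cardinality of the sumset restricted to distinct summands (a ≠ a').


Restricted sumset: A +̂ A = {a + a' : a ∈ A, a' ∈ A, a ≠ a'}.
Equivalently, take A + A and drop any sum 2a that is achievable ONLY as a + a for a ∈ A (i.e. sums representable only with equal summands).
Enumerate pairs (a, a') with a < a' (symmetric, so each unordered pair gives one sum; this covers all a ≠ a'):
  -4 + -2 = -6
  -4 + -1 = -5
  -4 + 3 = -1
  -4 + 4 = 0
  -4 + 10 = 6
  -2 + -1 = -3
  -2 + 3 = 1
  -2 + 4 = 2
  -2 + 10 = 8
  -1 + 3 = 2
  -1 + 4 = 3
  -1 + 10 = 9
  3 + 4 = 7
  3 + 10 = 13
  4 + 10 = 14
Collected distinct sums: {-6, -5, -3, -1, 0, 1, 2, 3, 6, 7, 8, 9, 13, 14}
|A +̂ A| = 14
(Reference bound: |A +̂ A| ≥ 2|A| - 3 for |A| ≥ 2, with |A| = 6 giving ≥ 9.)

|A +̂ A| = 14


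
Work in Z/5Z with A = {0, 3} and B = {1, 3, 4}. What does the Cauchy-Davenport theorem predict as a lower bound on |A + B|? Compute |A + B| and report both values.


Cauchy-Davenport: |A + B| ≥ min(p, |A| + |B| - 1) for A, B nonempty in Z/pZ.
|A| = 2, |B| = 3, p = 5.
CD lower bound = min(5, 2 + 3 - 1) = min(5, 4) = 4.
Compute A + B mod 5 directly:
a = 0: 0+1=1, 0+3=3, 0+4=4
a = 3: 3+1=4, 3+3=1, 3+4=2
A + B = {1, 2, 3, 4}, so |A + B| = 4.
Verify: 4 ≥ 4? Yes ✓.

CD lower bound = 4, actual |A + B| = 4.


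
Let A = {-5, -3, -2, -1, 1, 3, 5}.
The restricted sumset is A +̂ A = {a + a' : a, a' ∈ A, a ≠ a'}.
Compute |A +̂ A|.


Restricted sumset: A +̂ A = {a + a' : a ∈ A, a' ∈ A, a ≠ a'}.
Equivalently, take A + A and drop any sum 2a that is achievable ONLY as a + a for a ∈ A (i.e. sums representable only with equal summands).
Enumerate pairs (a, a') with a < a' (symmetric, so each unordered pair gives one sum; this covers all a ≠ a'):
  -5 + -3 = -8
  -5 + -2 = -7
  -5 + -1 = -6
  -5 + 1 = -4
  -5 + 3 = -2
  -5 + 5 = 0
  -3 + -2 = -5
  -3 + -1 = -4
  -3 + 1 = -2
  -3 + 3 = 0
  -3 + 5 = 2
  -2 + -1 = -3
  -2 + 1 = -1
  -2 + 3 = 1
  -2 + 5 = 3
  -1 + 1 = 0
  -1 + 3 = 2
  -1 + 5 = 4
  1 + 3 = 4
  1 + 5 = 6
  3 + 5 = 8
Collected distinct sums: {-8, -7, -6, -5, -4, -3, -2, -1, 0, 1, 2, 3, 4, 6, 8}
|A +̂ A| = 15
(Reference bound: |A +̂ A| ≥ 2|A| - 3 for |A| ≥ 2, with |A| = 7 giving ≥ 11.)

|A +̂ A| = 15


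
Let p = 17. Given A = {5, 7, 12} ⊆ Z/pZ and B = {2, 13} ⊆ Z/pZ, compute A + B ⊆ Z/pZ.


Work in Z/17Z: reduce every sum a + b modulo 17.
Enumerate all 6 pairs:
a = 5: 5+2=7, 5+13=1
a = 7: 7+2=9, 7+13=3
a = 12: 12+2=14, 12+13=8
Distinct residues collected: {1, 3, 7, 8, 9, 14}
|A + B| = 6 (out of 17 total residues).

A + B = {1, 3, 7, 8, 9, 14}


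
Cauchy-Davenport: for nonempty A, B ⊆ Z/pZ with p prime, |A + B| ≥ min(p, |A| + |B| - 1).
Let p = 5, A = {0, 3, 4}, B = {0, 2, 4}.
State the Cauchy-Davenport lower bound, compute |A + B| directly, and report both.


Cauchy-Davenport: |A + B| ≥ min(p, |A| + |B| - 1) for A, B nonempty in Z/pZ.
|A| = 3, |B| = 3, p = 5.
CD lower bound = min(5, 3 + 3 - 1) = min(5, 5) = 5.
Compute A + B mod 5 directly:
a = 0: 0+0=0, 0+2=2, 0+4=4
a = 3: 3+0=3, 3+2=0, 3+4=2
a = 4: 4+0=4, 4+2=1, 4+4=3
A + B = {0, 1, 2, 3, 4}, so |A + B| = 5.
Verify: 5 ≥ 5? Yes ✓.

CD lower bound = 5, actual |A + B| = 5.


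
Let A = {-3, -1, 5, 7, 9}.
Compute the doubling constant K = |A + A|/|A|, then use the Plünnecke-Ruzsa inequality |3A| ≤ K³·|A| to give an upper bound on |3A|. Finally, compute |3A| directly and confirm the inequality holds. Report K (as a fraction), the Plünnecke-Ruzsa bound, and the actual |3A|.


|A| = 5.
Step 1: Compute A + A by enumerating all 25 pairs.
A + A = {-6, -4, -2, 2, 4, 6, 8, 10, 12, 14, 16, 18}, so |A + A| = 12.
Step 2: Doubling constant K = |A + A|/|A| = 12/5 = 12/5 ≈ 2.4000.
Step 3: Plünnecke-Ruzsa gives |3A| ≤ K³·|A| = (2.4000)³ · 5 ≈ 69.1200.
Step 4: Compute 3A = A + A + A directly by enumerating all triples (a,b,c) ∈ A³; |3A| = 19.
Step 5: Check 19 ≤ 69.1200? Yes ✓.

K = 12/5, Plünnecke-Ruzsa bound K³|A| ≈ 69.1200, |3A| = 19, inequality holds.


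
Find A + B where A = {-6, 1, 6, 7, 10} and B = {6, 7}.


A + B = {a + b : a ∈ A, b ∈ B}.
Enumerate all |A|·|B| = 5·2 = 10 pairs (a, b) and collect distinct sums.
a = -6: -6+6=0, -6+7=1
a = 1: 1+6=7, 1+7=8
a = 6: 6+6=12, 6+7=13
a = 7: 7+6=13, 7+7=14
a = 10: 10+6=16, 10+7=17
Collecting distinct sums: A + B = {0, 1, 7, 8, 12, 13, 14, 16, 17}
|A + B| = 9

A + B = {0, 1, 7, 8, 12, 13, 14, 16, 17}


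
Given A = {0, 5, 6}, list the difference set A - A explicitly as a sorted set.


A - A = {a - a' : a, a' ∈ A}.
Compute a - a' for each ordered pair (a, a'):
a = 0: 0-0=0, 0-5=-5, 0-6=-6
a = 5: 5-0=5, 5-5=0, 5-6=-1
a = 6: 6-0=6, 6-5=1, 6-6=0
Collecting distinct values (and noting 0 appears from a-a):
A - A = {-6, -5, -1, 0, 1, 5, 6}
|A - A| = 7

A - A = {-6, -5, -1, 0, 1, 5, 6}


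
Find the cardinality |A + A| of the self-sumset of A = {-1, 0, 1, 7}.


A + A = {a + a' : a, a' ∈ A}; |A| = 4.
General bounds: 2|A| - 1 ≤ |A + A| ≤ |A|(|A|+1)/2, i.e. 7 ≤ |A + A| ≤ 10.
Lower bound 2|A|-1 is attained iff A is an arithmetic progression.
Enumerate sums a + a' for a ≤ a' (symmetric, so this suffices):
a = -1: -1+-1=-2, -1+0=-1, -1+1=0, -1+7=6
a = 0: 0+0=0, 0+1=1, 0+7=7
a = 1: 1+1=2, 1+7=8
a = 7: 7+7=14
Distinct sums: {-2, -1, 0, 1, 2, 6, 7, 8, 14}
|A + A| = 9

|A + A| = 9


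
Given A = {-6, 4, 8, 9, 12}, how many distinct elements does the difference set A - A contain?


A - A = {a - a' : a, a' ∈ A}; |A| = 5.
Bounds: 2|A|-1 ≤ |A - A| ≤ |A|² - |A| + 1, i.e. 9 ≤ |A - A| ≤ 21.
Note: 0 ∈ A - A always (from a - a). The set is symmetric: if d ∈ A - A then -d ∈ A - A.
Enumerate nonzero differences d = a - a' with a > a' (then include -d):
Positive differences: {1, 3, 4, 5, 8, 10, 14, 15, 18}
Full difference set: {0} ∪ (positive diffs) ∪ (negative diffs).
|A - A| = 1 + 2·9 = 19 (matches direct enumeration: 19).

|A - A| = 19


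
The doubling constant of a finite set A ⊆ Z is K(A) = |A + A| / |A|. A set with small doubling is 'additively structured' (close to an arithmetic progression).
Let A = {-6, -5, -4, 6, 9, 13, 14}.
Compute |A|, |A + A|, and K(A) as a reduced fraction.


|A| = 7.
Compute A + A by enumerating all 49 pairs.
A + A = {-12, -11, -10, -9, -8, 0, 1, 2, 3, 4, 5, 7, 8, 9, 10, 12, 15, 18, 19, 20, 22, 23, 26, 27, 28}, so |A + A| = 25.
K = |A + A| / |A| = 25/7 (already in lowest terms) ≈ 3.5714.
Reference: AP of size 7 gives K = 13/7 ≈ 1.8571; a fully generic set of size 7 gives K ≈ 4.0000.

|A| = 7, |A + A| = 25, K = 25/7.


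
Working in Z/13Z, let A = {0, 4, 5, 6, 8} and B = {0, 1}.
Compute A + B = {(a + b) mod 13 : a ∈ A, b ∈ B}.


Work in Z/13Z: reduce every sum a + b modulo 13.
Enumerate all 10 pairs:
a = 0: 0+0=0, 0+1=1
a = 4: 4+0=4, 4+1=5
a = 5: 5+0=5, 5+1=6
a = 6: 6+0=6, 6+1=7
a = 8: 8+0=8, 8+1=9
Distinct residues collected: {0, 1, 4, 5, 6, 7, 8, 9}
|A + B| = 8 (out of 13 total residues).

A + B = {0, 1, 4, 5, 6, 7, 8, 9}


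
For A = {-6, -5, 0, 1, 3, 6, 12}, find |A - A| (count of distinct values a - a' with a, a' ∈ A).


A - A = {a - a' : a, a' ∈ A}; |A| = 7.
Bounds: 2|A|-1 ≤ |A - A| ≤ |A|² - |A| + 1, i.e. 13 ≤ |A - A| ≤ 43.
Note: 0 ∈ A - A always (from a - a). The set is symmetric: if d ∈ A - A then -d ∈ A - A.
Enumerate nonzero differences d = a - a' with a > a' (then include -d):
Positive differences: {1, 2, 3, 5, 6, 7, 8, 9, 11, 12, 17, 18}
Full difference set: {0} ∪ (positive diffs) ∪ (negative diffs).
|A - A| = 1 + 2·12 = 25 (matches direct enumeration: 25).

|A - A| = 25


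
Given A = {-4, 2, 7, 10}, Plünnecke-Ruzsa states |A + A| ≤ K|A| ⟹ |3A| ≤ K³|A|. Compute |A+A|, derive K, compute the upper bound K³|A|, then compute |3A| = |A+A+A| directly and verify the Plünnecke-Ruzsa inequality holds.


|A| = 4.
Step 1: Compute A + A by enumerating all 16 pairs.
A + A = {-8, -2, 3, 4, 6, 9, 12, 14, 17, 20}, so |A + A| = 10.
Step 2: Doubling constant K = |A + A|/|A| = 10/4 = 10/4 ≈ 2.5000.
Step 3: Plünnecke-Ruzsa gives |3A| ≤ K³·|A| = (2.5000)³ · 4 ≈ 62.5000.
Step 4: Compute 3A = A + A + A directly by enumerating all triples (a,b,c) ∈ A³; |3A| = 19.
Step 5: Check 19 ≤ 62.5000? Yes ✓.

K = 10/4, Plünnecke-Ruzsa bound K³|A| ≈ 62.5000, |3A| = 19, inequality holds.


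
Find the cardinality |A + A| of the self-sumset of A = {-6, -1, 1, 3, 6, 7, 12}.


A + A = {a + a' : a, a' ∈ A}; |A| = 7.
General bounds: 2|A| - 1 ≤ |A + A| ≤ |A|(|A|+1)/2, i.e. 13 ≤ |A + A| ≤ 28.
Lower bound 2|A|-1 is attained iff A is an arithmetic progression.
Enumerate sums a + a' for a ≤ a' (symmetric, so this suffices):
a = -6: -6+-6=-12, -6+-1=-7, -6+1=-5, -6+3=-3, -6+6=0, -6+7=1, -6+12=6
a = -1: -1+-1=-2, -1+1=0, -1+3=2, -1+6=5, -1+7=6, -1+12=11
a = 1: 1+1=2, 1+3=4, 1+6=7, 1+7=8, 1+12=13
a = 3: 3+3=6, 3+6=9, 3+7=10, 3+12=15
a = 6: 6+6=12, 6+7=13, 6+12=18
a = 7: 7+7=14, 7+12=19
a = 12: 12+12=24
Distinct sums: {-12, -7, -5, -3, -2, 0, 1, 2, 4, 5, 6, 7, 8, 9, 10, 11, 12, 13, 14, 15, 18, 19, 24}
|A + A| = 23

|A + A| = 23


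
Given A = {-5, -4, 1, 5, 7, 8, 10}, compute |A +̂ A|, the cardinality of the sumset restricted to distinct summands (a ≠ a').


Restricted sumset: A +̂ A = {a + a' : a ∈ A, a' ∈ A, a ≠ a'}.
Equivalently, take A + A and drop any sum 2a that is achievable ONLY as a + a for a ∈ A (i.e. sums representable only with equal summands).
Enumerate pairs (a, a') with a < a' (symmetric, so each unordered pair gives one sum; this covers all a ≠ a'):
  -5 + -4 = -9
  -5 + 1 = -4
  -5 + 5 = 0
  -5 + 7 = 2
  -5 + 8 = 3
  -5 + 10 = 5
  -4 + 1 = -3
  -4 + 5 = 1
  -4 + 7 = 3
  -4 + 8 = 4
  -4 + 10 = 6
  1 + 5 = 6
  1 + 7 = 8
  1 + 8 = 9
  1 + 10 = 11
  5 + 7 = 12
  5 + 8 = 13
  5 + 10 = 15
  7 + 8 = 15
  7 + 10 = 17
  8 + 10 = 18
Collected distinct sums: {-9, -4, -3, 0, 1, 2, 3, 4, 5, 6, 8, 9, 11, 12, 13, 15, 17, 18}
|A +̂ A| = 18
(Reference bound: |A +̂ A| ≥ 2|A| - 3 for |A| ≥ 2, with |A| = 7 giving ≥ 11.)

|A +̂ A| = 18


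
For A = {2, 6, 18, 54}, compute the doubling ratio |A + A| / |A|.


|A| = 4.
Compute A + A by enumerating all 16 pairs.
A + A = {4, 8, 12, 20, 24, 36, 56, 60, 72, 108}, so |A + A| = 10.
K = |A + A| / |A| = 10/4 = 5/2 ≈ 2.5000.
Reference: AP of size 4 gives K = 7/4 ≈ 1.7500; a fully generic set of size 4 gives K ≈ 2.5000.

|A| = 4, |A + A| = 10, K = 10/4 = 5/2.


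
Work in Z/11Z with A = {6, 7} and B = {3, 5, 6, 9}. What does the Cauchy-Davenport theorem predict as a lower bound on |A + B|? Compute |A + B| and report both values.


Cauchy-Davenport: |A + B| ≥ min(p, |A| + |B| - 1) for A, B nonempty in Z/pZ.
|A| = 2, |B| = 4, p = 11.
CD lower bound = min(11, 2 + 4 - 1) = min(11, 5) = 5.
Compute A + B mod 11 directly:
a = 6: 6+3=9, 6+5=0, 6+6=1, 6+9=4
a = 7: 7+3=10, 7+5=1, 7+6=2, 7+9=5
A + B = {0, 1, 2, 4, 5, 9, 10}, so |A + B| = 7.
Verify: 7 ≥ 5? Yes ✓.

CD lower bound = 5, actual |A + B| = 7.


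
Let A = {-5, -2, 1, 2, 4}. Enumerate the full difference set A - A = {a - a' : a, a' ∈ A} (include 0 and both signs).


A - A = {a - a' : a, a' ∈ A}.
Compute a - a' for each ordered pair (a, a'):
a = -5: -5--5=0, -5--2=-3, -5-1=-6, -5-2=-7, -5-4=-9
a = -2: -2--5=3, -2--2=0, -2-1=-3, -2-2=-4, -2-4=-6
a = 1: 1--5=6, 1--2=3, 1-1=0, 1-2=-1, 1-4=-3
a = 2: 2--5=7, 2--2=4, 2-1=1, 2-2=0, 2-4=-2
a = 4: 4--5=9, 4--2=6, 4-1=3, 4-2=2, 4-4=0
Collecting distinct values (and noting 0 appears from a-a):
A - A = {-9, -7, -6, -4, -3, -2, -1, 0, 1, 2, 3, 4, 6, 7, 9}
|A - A| = 15

A - A = {-9, -7, -6, -4, -3, -2, -1, 0, 1, 2, 3, 4, 6, 7, 9}


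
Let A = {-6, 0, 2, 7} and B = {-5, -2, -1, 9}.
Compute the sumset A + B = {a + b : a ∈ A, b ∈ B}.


A + B = {a + b : a ∈ A, b ∈ B}.
Enumerate all |A|·|B| = 4·4 = 16 pairs (a, b) and collect distinct sums.
a = -6: -6+-5=-11, -6+-2=-8, -6+-1=-7, -6+9=3
a = 0: 0+-5=-5, 0+-2=-2, 0+-1=-1, 0+9=9
a = 2: 2+-5=-3, 2+-2=0, 2+-1=1, 2+9=11
a = 7: 7+-5=2, 7+-2=5, 7+-1=6, 7+9=16
Collecting distinct sums: A + B = {-11, -8, -7, -5, -3, -2, -1, 0, 1, 2, 3, 5, 6, 9, 11, 16}
|A + B| = 16

A + B = {-11, -8, -7, -5, -3, -2, -1, 0, 1, 2, 3, 5, 6, 9, 11, 16}


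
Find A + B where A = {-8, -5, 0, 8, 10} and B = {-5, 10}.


A + B = {a + b : a ∈ A, b ∈ B}.
Enumerate all |A|·|B| = 5·2 = 10 pairs (a, b) and collect distinct sums.
a = -8: -8+-5=-13, -8+10=2
a = -5: -5+-5=-10, -5+10=5
a = 0: 0+-5=-5, 0+10=10
a = 8: 8+-5=3, 8+10=18
a = 10: 10+-5=5, 10+10=20
Collecting distinct sums: A + B = {-13, -10, -5, 2, 3, 5, 10, 18, 20}
|A + B| = 9

A + B = {-13, -10, -5, 2, 3, 5, 10, 18, 20}


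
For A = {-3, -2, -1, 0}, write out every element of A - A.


A - A = {a - a' : a, a' ∈ A}.
Compute a - a' for each ordered pair (a, a'):
a = -3: -3--3=0, -3--2=-1, -3--1=-2, -3-0=-3
a = -2: -2--3=1, -2--2=0, -2--1=-1, -2-0=-2
a = -1: -1--3=2, -1--2=1, -1--1=0, -1-0=-1
a = 0: 0--3=3, 0--2=2, 0--1=1, 0-0=0
Collecting distinct values (and noting 0 appears from a-a):
A - A = {-3, -2, -1, 0, 1, 2, 3}
|A - A| = 7

A - A = {-3, -2, -1, 0, 1, 2, 3}


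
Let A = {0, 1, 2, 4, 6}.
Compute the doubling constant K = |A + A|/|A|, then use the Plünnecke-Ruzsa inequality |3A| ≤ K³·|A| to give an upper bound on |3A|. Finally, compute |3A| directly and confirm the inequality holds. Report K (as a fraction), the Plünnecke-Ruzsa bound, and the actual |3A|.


|A| = 5.
Step 1: Compute A + A by enumerating all 25 pairs.
A + A = {0, 1, 2, 3, 4, 5, 6, 7, 8, 10, 12}, so |A + A| = 11.
Step 2: Doubling constant K = |A + A|/|A| = 11/5 = 11/5 ≈ 2.2000.
Step 3: Plünnecke-Ruzsa gives |3A| ≤ K³·|A| = (2.2000)³ · 5 ≈ 53.2400.
Step 4: Compute 3A = A + A + A directly by enumerating all triples (a,b,c) ∈ A³; |3A| = 17.
Step 5: Check 17 ≤ 53.2400? Yes ✓.

K = 11/5, Plünnecke-Ruzsa bound K³|A| ≈ 53.2400, |3A| = 17, inequality holds.


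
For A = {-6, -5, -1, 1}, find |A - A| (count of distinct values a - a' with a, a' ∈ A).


A - A = {a - a' : a, a' ∈ A}; |A| = 4.
Bounds: 2|A|-1 ≤ |A - A| ≤ |A|² - |A| + 1, i.e. 7 ≤ |A - A| ≤ 13.
Note: 0 ∈ A - A always (from a - a). The set is symmetric: if d ∈ A - A then -d ∈ A - A.
Enumerate nonzero differences d = a - a' with a > a' (then include -d):
Positive differences: {1, 2, 4, 5, 6, 7}
Full difference set: {0} ∪ (positive diffs) ∪ (negative diffs).
|A - A| = 1 + 2·6 = 13 (matches direct enumeration: 13).

|A - A| = 13


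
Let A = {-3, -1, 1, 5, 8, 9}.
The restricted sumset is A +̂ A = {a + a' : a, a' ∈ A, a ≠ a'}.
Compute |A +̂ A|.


Restricted sumset: A +̂ A = {a + a' : a ∈ A, a' ∈ A, a ≠ a'}.
Equivalently, take A + A and drop any sum 2a that is achievable ONLY as a + a for a ∈ A (i.e. sums representable only with equal summands).
Enumerate pairs (a, a') with a < a' (symmetric, so each unordered pair gives one sum; this covers all a ≠ a'):
  -3 + -1 = -4
  -3 + 1 = -2
  -3 + 5 = 2
  -3 + 8 = 5
  -3 + 9 = 6
  -1 + 1 = 0
  -1 + 5 = 4
  -1 + 8 = 7
  -1 + 9 = 8
  1 + 5 = 6
  1 + 8 = 9
  1 + 9 = 10
  5 + 8 = 13
  5 + 9 = 14
  8 + 9 = 17
Collected distinct sums: {-4, -2, 0, 2, 4, 5, 6, 7, 8, 9, 10, 13, 14, 17}
|A +̂ A| = 14
(Reference bound: |A +̂ A| ≥ 2|A| - 3 for |A| ≥ 2, with |A| = 6 giving ≥ 9.)

|A +̂ A| = 14


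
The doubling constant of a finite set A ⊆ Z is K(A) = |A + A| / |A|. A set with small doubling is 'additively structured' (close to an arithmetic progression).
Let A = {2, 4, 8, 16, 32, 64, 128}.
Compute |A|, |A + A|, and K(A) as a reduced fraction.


|A| = 7.
Compute A + A by enumerating all 49 pairs.
A + A = {4, 6, 8, 10, 12, 16, 18, 20, 24, 32, 34, 36, 40, 48, 64, 66, 68, 72, 80, 96, 128, 130, 132, 136, 144, 160, 192, 256}, so |A + A| = 28.
K = |A + A| / |A| = 28/7 = 4/1 ≈ 4.0000.
Reference: AP of size 7 gives K = 13/7 ≈ 1.8571; a fully generic set of size 7 gives K ≈ 4.0000.

|A| = 7, |A + A| = 28, K = 28/7 = 4/1.


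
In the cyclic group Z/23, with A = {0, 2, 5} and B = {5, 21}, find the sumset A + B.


Work in Z/23Z: reduce every sum a + b modulo 23.
Enumerate all 6 pairs:
a = 0: 0+5=5, 0+21=21
a = 2: 2+5=7, 2+21=0
a = 5: 5+5=10, 5+21=3
Distinct residues collected: {0, 3, 5, 7, 10, 21}
|A + B| = 6 (out of 23 total residues).

A + B = {0, 3, 5, 7, 10, 21}


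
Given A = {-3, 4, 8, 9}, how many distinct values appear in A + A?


A + A = {a + a' : a, a' ∈ A}; |A| = 4.
General bounds: 2|A| - 1 ≤ |A + A| ≤ |A|(|A|+1)/2, i.e. 7 ≤ |A + A| ≤ 10.
Lower bound 2|A|-1 is attained iff A is an arithmetic progression.
Enumerate sums a + a' for a ≤ a' (symmetric, so this suffices):
a = -3: -3+-3=-6, -3+4=1, -3+8=5, -3+9=6
a = 4: 4+4=8, 4+8=12, 4+9=13
a = 8: 8+8=16, 8+9=17
a = 9: 9+9=18
Distinct sums: {-6, 1, 5, 6, 8, 12, 13, 16, 17, 18}
|A + A| = 10

|A + A| = 10


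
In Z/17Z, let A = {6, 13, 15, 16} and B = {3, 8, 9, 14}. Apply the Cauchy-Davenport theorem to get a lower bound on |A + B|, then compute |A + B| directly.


Cauchy-Davenport: |A + B| ≥ min(p, |A| + |B| - 1) for A, B nonempty in Z/pZ.
|A| = 4, |B| = 4, p = 17.
CD lower bound = min(17, 4 + 4 - 1) = min(17, 7) = 7.
Compute A + B mod 17 directly:
a = 6: 6+3=9, 6+8=14, 6+9=15, 6+14=3
a = 13: 13+3=16, 13+8=4, 13+9=5, 13+14=10
a = 15: 15+3=1, 15+8=6, 15+9=7, 15+14=12
a = 16: 16+3=2, 16+8=7, 16+9=8, 16+14=13
A + B = {1, 2, 3, 4, 5, 6, 7, 8, 9, 10, 12, 13, 14, 15, 16}, so |A + B| = 15.
Verify: 15 ≥ 7? Yes ✓.

CD lower bound = 7, actual |A + B| = 15.


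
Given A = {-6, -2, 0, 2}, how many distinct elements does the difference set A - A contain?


A - A = {a - a' : a, a' ∈ A}; |A| = 4.
Bounds: 2|A|-1 ≤ |A - A| ≤ |A|² - |A| + 1, i.e. 7 ≤ |A - A| ≤ 13.
Note: 0 ∈ A - A always (from a - a). The set is symmetric: if d ∈ A - A then -d ∈ A - A.
Enumerate nonzero differences d = a - a' with a > a' (then include -d):
Positive differences: {2, 4, 6, 8}
Full difference set: {0} ∪ (positive diffs) ∪ (negative diffs).
|A - A| = 1 + 2·4 = 9 (matches direct enumeration: 9).

|A - A| = 9


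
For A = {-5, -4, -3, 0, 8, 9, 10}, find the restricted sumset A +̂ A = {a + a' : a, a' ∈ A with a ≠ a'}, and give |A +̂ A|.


Restricted sumset: A +̂ A = {a + a' : a ∈ A, a' ∈ A, a ≠ a'}.
Equivalently, take A + A and drop any sum 2a that is achievable ONLY as a + a for a ∈ A (i.e. sums representable only with equal summands).
Enumerate pairs (a, a') with a < a' (symmetric, so each unordered pair gives one sum; this covers all a ≠ a'):
  -5 + -4 = -9
  -5 + -3 = -8
  -5 + 0 = -5
  -5 + 8 = 3
  -5 + 9 = 4
  -5 + 10 = 5
  -4 + -3 = -7
  -4 + 0 = -4
  -4 + 8 = 4
  -4 + 9 = 5
  -4 + 10 = 6
  -3 + 0 = -3
  -3 + 8 = 5
  -3 + 9 = 6
  -3 + 10 = 7
  0 + 8 = 8
  0 + 9 = 9
  0 + 10 = 10
  8 + 9 = 17
  8 + 10 = 18
  9 + 10 = 19
Collected distinct sums: {-9, -8, -7, -5, -4, -3, 3, 4, 5, 6, 7, 8, 9, 10, 17, 18, 19}
|A +̂ A| = 17
(Reference bound: |A +̂ A| ≥ 2|A| - 3 for |A| ≥ 2, with |A| = 7 giving ≥ 11.)

|A +̂ A| = 17


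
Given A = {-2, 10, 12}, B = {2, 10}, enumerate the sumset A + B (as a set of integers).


A + B = {a + b : a ∈ A, b ∈ B}.
Enumerate all |A|·|B| = 3·2 = 6 pairs (a, b) and collect distinct sums.
a = -2: -2+2=0, -2+10=8
a = 10: 10+2=12, 10+10=20
a = 12: 12+2=14, 12+10=22
Collecting distinct sums: A + B = {0, 8, 12, 14, 20, 22}
|A + B| = 6

A + B = {0, 8, 12, 14, 20, 22}


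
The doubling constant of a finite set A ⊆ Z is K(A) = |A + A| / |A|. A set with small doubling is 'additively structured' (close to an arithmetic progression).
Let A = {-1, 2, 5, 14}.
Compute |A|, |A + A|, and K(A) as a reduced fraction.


|A| = 4.
Compute A + A by enumerating all 16 pairs.
A + A = {-2, 1, 4, 7, 10, 13, 16, 19, 28}, so |A + A| = 9.
K = |A + A| / |A| = 9/4 (already in lowest terms) ≈ 2.2500.
Reference: AP of size 4 gives K = 7/4 ≈ 1.7500; a fully generic set of size 4 gives K ≈ 2.5000.

|A| = 4, |A + A| = 9, K = 9/4.


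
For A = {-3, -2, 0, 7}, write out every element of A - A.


A - A = {a - a' : a, a' ∈ A}.
Compute a - a' for each ordered pair (a, a'):
a = -3: -3--3=0, -3--2=-1, -3-0=-3, -3-7=-10
a = -2: -2--3=1, -2--2=0, -2-0=-2, -2-7=-9
a = 0: 0--3=3, 0--2=2, 0-0=0, 0-7=-7
a = 7: 7--3=10, 7--2=9, 7-0=7, 7-7=0
Collecting distinct values (and noting 0 appears from a-a):
A - A = {-10, -9, -7, -3, -2, -1, 0, 1, 2, 3, 7, 9, 10}
|A - A| = 13

A - A = {-10, -9, -7, -3, -2, -1, 0, 1, 2, 3, 7, 9, 10}


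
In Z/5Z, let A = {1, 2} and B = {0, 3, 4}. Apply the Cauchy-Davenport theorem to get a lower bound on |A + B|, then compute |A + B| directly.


Cauchy-Davenport: |A + B| ≥ min(p, |A| + |B| - 1) for A, B nonempty in Z/pZ.
|A| = 2, |B| = 3, p = 5.
CD lower bound = min(5, 2 + 3 - 1) = min(5, 4) = 4.
Compute A + B mod 5 directly:
a = 1: 1+0=1, 1+3=4, 1+4=0
a = 2: 2+0=2, 2+3=0, 2+4=1
A + B = {0, 1, 2, 4}, so |A + B| = 4.
Verify: 4 ≥ 4? Yes ✓.

CD lower bound = 4, actual |A + B| = 4.


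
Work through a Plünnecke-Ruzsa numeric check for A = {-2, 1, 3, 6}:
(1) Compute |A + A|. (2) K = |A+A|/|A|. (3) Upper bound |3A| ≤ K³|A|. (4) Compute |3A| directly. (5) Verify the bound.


|A| = 4.
Step 1: Compute A + A by enumerating all 16 pairs.
A + A = {-4, -1, 1, 2, 4, 6, 7, 9, 12}, so |A + A| = 9.
Step 2: Doubling constant K = |A + A|/|A| = 9/4 = 9/4 ≈ 2.2500.
Step 3: Plünnecke-Ruzsa gives |3A| ≤ K³·|A| = (2.2500)³ · 4 ≈ 45.5625.
Step 4: Compute 3A = A + A + A directly by enumerating all triples (a,b,c) ∈ A³; |3A| = 16.
Step 5: Check 16 ≤ 45.5625? Yes ✓.

K = 9/4, Plünnecke-Ruzsa bound K³|A| ≈ 45.5625, |3A| = 16, inequality holds.


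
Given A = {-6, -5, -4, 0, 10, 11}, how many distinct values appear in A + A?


A + A = {a + a' : a, a' ∈ A}; |A| = 6.
General bounds: 2|A| - 1 ≤ |A + A| ≤ |A|(|A|+1)/2, i.e. 11 ≤ |A + A| ≤ 21.
Lower bound 2|A|-1 is attained iff A is an arithmetic progression.
Enumerate sums a + a' for a ≤ a' (symmetric, so this suffices):
a = -6: -6+-6=-12, -6+-5=-11, -6+-4=-10, -6+0=-6, -6+10=4, -6+11=5
a = -5: -5+-5=-10, -5+-4=-9, -5+0=-5, -5+10=5, -5+11=6
a = -4: -4+-4=-8, -4+0=-4, -4+10=6, -4+11=7
a = 0: 0+0=0, 0+10=10, 0+11=11
a = 10: 10+10=20, 10+11=21
a = 11: 11+11=22
Distinct sums: {-12, -11, -10, -9, -8, -6, -5, -4, 0, 4, 5, 6, 7, 10, 11, 20, 21, 22}
|A + A| = 18

|A + A| = 18


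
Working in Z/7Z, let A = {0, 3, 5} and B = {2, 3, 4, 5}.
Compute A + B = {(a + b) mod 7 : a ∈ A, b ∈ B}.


Work in Z/7Z: reduce every sum a + b modulo 7.
Enumerate all 12 pairs:
a = 0: 0+2=2, 0+3=3, 0+4=4, 0+5=5
a = 3: 3+2=5, 3+3=6, 3+4=0, 3+5=1
a = 5: 5+2=0, 5+3=1, 5+4=2, 5+5=3
Distinct residues collected: {0, 1, 2, 3, 4, 5, 6}
|A + B| = 7 (out of 7 total residues).

A + B = {0, 1, 2, 3, 4, 5, 6}


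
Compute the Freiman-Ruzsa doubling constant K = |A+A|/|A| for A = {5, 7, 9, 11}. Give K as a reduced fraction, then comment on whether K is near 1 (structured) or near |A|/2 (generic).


|A| = 4.
Compute A + A by enumerating all 16 pairs.
A + A = {10, 12, 14, 16, 18, 20, 22}, so |A + A| = 7.
K = |A + A| / |A| = 7/4 (already in lowest terms) ≈ 1.7500.
Reference: AP of size 4 gives K = 7/4 ≈ 1.7500; a fully generic set of size 4 gives K ≈ 2.5000.

|A| = 4, |A + A| = 7, K = 7/4.


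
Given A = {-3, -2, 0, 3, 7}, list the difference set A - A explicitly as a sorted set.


A - A = {a - a' : a, a' ∈ A}.
Compute a - a' for each ordered pair (a, a'):
a = -3: -3--3=0, -3--2=-1, -3-0=-3, -3-3=-6, -3-7=-10
a = -2: -2--3=1, -2--2=0, -2-0=-2, -2-3=-5, -2-7=-9
a = 0: 0--3=3, 0--2=2, 0-0=0, 0-3=-3, 0-7=-7
a = 3: 3--3=6, 3--2=5, 3-0=3, 3-3=0, 3-7=-4
a = 7: 7--3=10, 7--2=9, 7-0=7, 7-3=4, 7-7=0
Collecting distinct values (and noting 0 appears from a-a):
A - A = {-10, -9, -7, -6, -5, -4, -3, -2, -1, 0, 1, 2, 3, 4, 5, 6, 7, 9, 10}
|A - A| = 19

A - A = {-10, -9, -7, -6, -5, -4, -3, -2, -1, 0, 1, 2, 3, 4, 5, 6, 7, 9, 10}


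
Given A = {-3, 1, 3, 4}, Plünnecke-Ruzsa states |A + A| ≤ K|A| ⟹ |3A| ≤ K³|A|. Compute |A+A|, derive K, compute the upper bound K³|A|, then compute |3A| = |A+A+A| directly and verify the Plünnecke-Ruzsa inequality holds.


|A| = 4.
Step 1: Compute A + A by enumerating all 16 pairs.
A + A = {-6, -2, 0, 1, 2, 4, 5, 6, 7, 8}, so |A + A| = 10.
Step 2: Doubling constant K = |A + A|/|A| = 10/4 = 10/4 ≈ 2.5000.
Step 3: Plünnecke-Ruzsa gives |3A| ≤ K³·|A| = (2.5000)³ · 4 ≈ 62.5000.
Step 4: Compute 3A = A + A + A directly by enumerating all triples (a,b,c) ∈ A³; |3A| = 17.
Step 5: Check 17 ≤ 62.5000? Yes ✓.

K = 10/4, Plünnecke-Ruzsa bound K³|A| ≈ 62.5000, |3A| = 17, inequality holds.


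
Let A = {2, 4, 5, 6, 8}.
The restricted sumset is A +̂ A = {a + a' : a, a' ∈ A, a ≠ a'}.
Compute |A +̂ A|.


Restricted sumset: A +̂ A = {a + a' : a ∈ A, a' ∈ A, a ≠ a'}.
Equivalently, take A + A and drop any sum 2a that is achievable ONLY as a + a for a ∈ A (i.e. sums representable only with equal summands).
Enumerate pairs (a, a') with a < a' (symmetric, so each unordered pair gives one sum; this covers all a ≠ a'):
  2 + 4 = 6
  2 + 5 = 7
  2 + 6 = 8
  2 + 8 = 10
  4 + 5 = 9
  4 + 6 = 10
  4 + 8 = 12
  5 + 6 = 11
  5 + 8 = 13
  6 + 8 = 14
Collected distinct sums: {6, 7, 8, 9, 10, 11, 12, 13, 14}
|A +̂ A| = 9
(Reference bound: |A +̂ A| ≥ 2|A| - 3 for |A| ≥ 2, with |A| = 5 giving ≥ 7.)

|A +̂ A| = 9


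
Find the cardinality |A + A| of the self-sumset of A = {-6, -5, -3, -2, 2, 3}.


A + A = {a + a' : a, a' ∈ A}; |A| = 6.
General bounds: 2|A| - 1 ≤ |A + A| ≤ |A|(|A|+1)/2, i.e. 11 ≤ |A + A| ≤ 21.
Lower bound 2|A|-1 is attained iff A is an arithmetic progression.
Enumerate sums a + a' for a ≤ a' (symmetric, so this suffices):
a = -6: -6+-6=-12, -6+-5=-11, -6+-3=-9, -6+-2=-8, -6+2=-4, -6+3=-3
a = -5: -5+-5=-10, -5+-3=-8, -5+-2=-7, -5+2=-3, -5+3=-2
a = -3: -3+-3=-6, -3+-2=-5, -3+2=-1, -3+3=0
a = -2: -2+-2=-4, -2+2=0, -2+3=1
a = 2: 2+2=4, 2+3=5
a = 3: 3+3=6
Distinct sums: {-12, -11, -10, -9, -8, -7, -6, -5, -4, -3, -2, -1, 0, 1, 4, 5, 6}
|A + A| = 17

|A + A| = 17


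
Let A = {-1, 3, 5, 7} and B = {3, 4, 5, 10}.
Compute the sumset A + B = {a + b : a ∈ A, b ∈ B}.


A + B = {a + b : a ∈ A, b ∈ B}.
Enumerate all |A|·|B| = 4·4 = 16 pairs (a, b) and collect distinct sums.
a = -1: -1+3=2, -1+4=3, -1+5=4, -1+10=9
a = 3: 3+3=6, 3+4=7, 3+5=8, 3+10=13
a = 5: 5+3=8, 5+4=9, 5+5=10, 5+10=15
a = 7: 7+3=10, 7+4=11, 7+5=12, 7+10=17
Collecting distinct sums: A + B = {2, 3, 4, 6, 7, 8, 9, 10, 11, 12, 13, 15, 17}
|A + B| = 13

A + B = {2, 3, 4, 6, 7, 8, 9, 10, 11, 12, 13, 15, 17}


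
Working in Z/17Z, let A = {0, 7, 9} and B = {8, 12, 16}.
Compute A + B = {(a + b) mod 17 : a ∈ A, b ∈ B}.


Work in Z/17Z: reduce every sum a + b modulo 17.
Enumerate all 9 pairs:
a = 0: 0+8=8, 0+12=12, 0+16=16
a = 7: 7+8=15, 7+12=2, 7+16=6
a = 9: 9+8=0, 9+12=4, 9+16=8
Distinct residues collected: {0, 2, 4, 6, 8, 12, 15, 16}
|A + B| = 8 (out of 17 total residues).

A + B = {0, 2, 4, 6, 8, 12, 15, 16}


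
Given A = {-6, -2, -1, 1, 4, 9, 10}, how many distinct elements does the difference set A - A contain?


A - A = {a - a' : a, a' ∈ A}; |A| = 7.
Bounds: 2|A|-1 ≤ |A - A| ≤ |A|² - |A| + 1, i.e. 13 ≤ |A - A| ≤ 43.
Note: 0 ∈ A - A always (from a - a). The set is symmetric: if d ∈ A - A then -d ∈ A - A.
Enumerate nonzero differences d = a - a' with a > a' (then include -d):
Positive differences: {1, 2, 3, 4, 5, 6, 7, 8, 9, 10, 11, 12, 15, 16}
Full difference set: {0} ∪ (positive diffs) ∪ (negative diffs).
|A - A| = 1 + 2·14 = 29 (matches direct enumeration: 29).

|A - A| = 29


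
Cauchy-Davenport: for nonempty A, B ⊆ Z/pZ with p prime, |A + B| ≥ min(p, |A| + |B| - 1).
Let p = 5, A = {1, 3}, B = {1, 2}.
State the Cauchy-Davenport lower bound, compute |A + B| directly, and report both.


Cauchy-Davenport: |A + B| ≥ min(p, |A| + |B| - 1) for A, B nonempty in Z/pZ.
|A| = 2, |B| = 2, p = 5.
CD lower bound = min(5, 2 + 2 - 1) = min(5, 3) = 3.
Compute A + B mod 5 directly:
a = 1: 1+1=2, 1+2=3
a = 3: 3+1=4, 3+2=0
A + B = {0, 2, 3, 4}, so |A + B| = 4.
Verify: 4 ≥ 3? Yes ✓.

CD lower bound = 3, actual |A + B| = 4.


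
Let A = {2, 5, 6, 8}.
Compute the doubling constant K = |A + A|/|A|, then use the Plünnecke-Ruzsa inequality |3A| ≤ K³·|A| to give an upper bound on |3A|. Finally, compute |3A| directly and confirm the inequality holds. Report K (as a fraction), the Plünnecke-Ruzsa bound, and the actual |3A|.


|A| = 4.
Step 1: Compute A + A by enumerating all 16 pairs.
A + A = {4, 7, 8, 10, 11, 12, 13, 14, 16}, so |A + A| = 9.
Step 2: Doubling constant K = |A + A|/|A| = 9/4 = 9/4 ≈ 2.2500.
Step 3: Plünnecke-Ruzsa gives |3A| ≤ K³·|A| = (2.2500)³ · 4 ≈ 45.5625.
Step 4: Compute 3A = A + A + A directly by enumerating all triples (a,b,c) ∈ A³; |3A| = 15.
Step 5: Check 15 ≤ 45.5625? Yes ✓.

K = 9/4, Plünnecke-Ruzsa bound K³|A| ≈ 45.5625, |3A| = 15, inequality holds.


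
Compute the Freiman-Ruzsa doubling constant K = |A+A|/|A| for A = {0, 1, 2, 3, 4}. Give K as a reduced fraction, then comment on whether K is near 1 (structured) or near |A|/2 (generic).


|A| = 5.
Compute A + A by enumerating all 25 pairs.
A + A = {0, 1, 2, 3, 4, 5, 6, 7, 8}, so |A + A| = 9.
K = |A + A| / |A| = 9/5 (already in lowest terms) ≈ 1.8000.
Reference: AP of size 5 gives K = 9/5 ≈ 1.8000; a fully generic set of size 5 gives K ≈ 3.0000.

|A| = 5, |A + A| = 9, K = 9/5.


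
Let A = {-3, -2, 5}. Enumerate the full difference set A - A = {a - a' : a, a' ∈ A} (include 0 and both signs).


A - A = {a - a' : a, a' ∈ A}.
Compute a - a' for each ordered pair (a, a'):
a = -3: -3--3=0, -3--2=-1, -3-5=-8
a = -2: -2--3=1, -2--2=0, -2-5=-7
a = 5: 5--3=8, 5--2=7, 5-5=0
Collecting distinct values (and noting 0 appears from a-a):
A - A = {-8, -7, -1, 0, 1, 7, 8}
|A - A| = 7

A - A = {-8, -7, -1, 0, 1, 7, 8}


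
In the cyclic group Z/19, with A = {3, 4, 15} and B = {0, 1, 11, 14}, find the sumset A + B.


Work in Z/19Z: reduce every sum a + b modulo 19.
Enumerate all 12 pairs:
a = 3: 3+0=3, 3+1=4, 3+11=14, 3+14=17
a = 4: 4+0=4, 4+1=5, 4+11=15, 4+14=18
a = 15: 15+0=15, 15+1=16, 15+11=7, 15+14=10
Distinct residues collected: {3, 4, 5, 7, 10, 14, 15, 16, 17, 18}
|A + B| = 10 (out of 19 total residues).

A + B = {3, 4, 5, 7, 10, 14, 15, 16, 17, 18}


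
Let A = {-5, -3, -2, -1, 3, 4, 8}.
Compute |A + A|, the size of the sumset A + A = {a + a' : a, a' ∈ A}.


A + A = {a + a' : a, a' ∈ A}; |A| = 7.
General bounds: 2|A| - 1 ≤ |A + A| ≤ |A|(|A|+1)/2, i.e. 13 ≤ |A + A| ≤ 28.
Lower bound 2|A|-1 is attained iff A is an arithmetic progression.
Enumerate sums a + a' for a ≤ a' (symmetric, so this suffices):
a = -5: -5+-5=-10, -5+-3=-8, -5+-2=-7, -5+-1=-6, -5+3=-2, -5+4=-1, -5+8=3
a = -3: -3+-3=-6, -3+-2=-5, -3+-1=-4, -3+3=0, -3+4=1, -3+8=5
a = -2: -2+-2=-4, -2+-1=-3, -2+3=1, -2+4=2, -2+8=6
a = -1: -1+-1=-2, -1+3=2, -1+4=3, -1+8=7
a = 3: 3+3=6, 3+4=7, 3+8=11
a = 4: 4+4=8, 4+8=12
a = 8: 8+8=16
Distinct sums: {-10, -8, -7, -6, -5, -4, -3, -2, -1, 0, 1, 2, 3, 5, 6, 7, 8, 11, 12, 16}
|A + A| = 20

|A + A| = 20


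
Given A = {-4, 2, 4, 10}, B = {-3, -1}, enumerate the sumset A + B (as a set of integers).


A + B = {a + b : a ∈ A, b ∈ B}.
Enumerate all |A|·|B| = 4·2 = 8 pairs (a, b) and collect distinct sums.
a = -4: -4+-3=-7, -4+-1=-5
a = 2: 2+-3=-1, 2+-1=1
a = 4: 4+-3=1, 4+-1=3
a = 10: 10+-3=7, 10+-1=9
Collecting distinct sums: A + B = {-7, -5, -1, 1, 3, 7, 9}
|A + B| = 7

A + B = {-7, -5, -1, 1, 3, 7, 9}


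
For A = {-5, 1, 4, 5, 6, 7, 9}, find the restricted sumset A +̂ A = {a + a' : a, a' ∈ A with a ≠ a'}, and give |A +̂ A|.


Restricted sumset: A +̂ A = {a + a' : a ∈ A, a' ∈ A, a ≠ a'}.
Equivalently, take A + A and drop any sum 2a that is achievable ONLY as a + a for a ∈ A (i.e. sums representable only with equal summands).
Enumerate pairs (a, a') with a < a' (symmetric, so each unordered pair gives one sum; this covers all a ≠ a'):
  -5 + 1 = -4
  -5 + 4 = -1
  -5 + 5 = 0
  -5 + 6 = 1
  -5 + 7 = 2
  -5 + 9 = 4
  1 + 4 = 5
  1 + 5 = 6
  1 + 6 = 7
  1 + 7 = 8
  1 + 9 = 10
  4 + 5 = 9
  4 + 6 = 10
  4 + 7 = 11
  4 + 9 = 13
  5 + 6 = 11
  5 + 7 = 12
  5 + 9 = 14
  6 + 7 = 13
  6 + 9 = 15
  7 + 9 = 16
Collected distinct sums: {-4, -1, 0, 1, 2, 4, 5, 6, 7, 8, 9, 10, 11, 12, 13, 14, 15, 16}
|A +̂ A| = 18
(Reference bound: |A +̂ A| ≥ 2|A| - 3 for |A| ≥ 2, with |A| = 7 giving ≥ 11.)

|A +̂ A| = 18


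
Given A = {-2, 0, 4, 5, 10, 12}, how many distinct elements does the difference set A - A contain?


A - A = {a - a' : a, a' ∈ A}; |A| = 6.
Bounds: 2|A|-1 ≤ |A - A| ≤ |A|² - |A| + 1, i.e. 11 ≤ |A - A| ≤ 31.
Note: 0 ∈ A - A always (from a - a). The set is symmetric: if d ∈ A - A then -d ∈ A - A.
Enumerate nonzero differences d = a - a' with a > a' (then include -d):
Positive differences: {1, 2, 4, 5, 6, 7, 8, 10, 12, 14}
Full difference set: {0} ∪ (positive diffs) ∪ (negative diffs).
|A - A| = 1 + 2·10 = 21 (matches direct enumeration: 21).

|A - A| = 21
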